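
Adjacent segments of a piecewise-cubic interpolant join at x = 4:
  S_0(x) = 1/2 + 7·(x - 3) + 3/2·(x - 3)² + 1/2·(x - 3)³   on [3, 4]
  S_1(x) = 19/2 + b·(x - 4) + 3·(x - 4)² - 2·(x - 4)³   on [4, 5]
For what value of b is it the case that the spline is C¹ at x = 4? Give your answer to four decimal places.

11.5000

S_0'(x) = 7 + 3·(x - 3) + 3/2·(x - 3)², so S_0'(4) = 23/2. On the right, S_1'(4) = b, so b = 23/2.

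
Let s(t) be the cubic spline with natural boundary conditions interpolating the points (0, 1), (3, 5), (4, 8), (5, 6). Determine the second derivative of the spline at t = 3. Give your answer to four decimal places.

2.2581

Put σ_i = s'' at the i-th knot. Here h = (3, 1, 1) and Δ = (4/3, 3, -2), so the interior equations h_(i-1)·σ_(i-1) + 2(h_(i-1)+h_i)·σ_i + h_i·σ_(i+1) = 6(Δ_i − Δ_(i-1)) read
  3·σ_0 + 8·σ_1 + 1·σ_2 = 6(Δ_1 - Δ_0) = 10
  1·σ_1 + 4·σ_2 + 1·σ_3 = 6(Δ_2 - Δ_1) = -30
Natural end conditions: σ_0 = σ_3 = 0.
Forward elimination and back-substitution give σ_0 = 0, σ_1 = 70/31, σ_2 = -250/31, σ_3 = 0.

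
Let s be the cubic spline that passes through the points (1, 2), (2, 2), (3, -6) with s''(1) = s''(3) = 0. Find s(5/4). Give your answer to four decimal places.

Write M_i for s''(x_i). With h_i = 1, 1 and divided differences Δ_i = 0, -8, the continuity of s' gives the tridiagonal system
  1·M_0 + 4·M_1 + 1·M_2 = 6(Δ_1 - Δ_0) = -48
Natural end conditions: M_0 = M_2 = 0.
Solving the tridiagonal system: M_0 = 0, M_1 = -12, M_2 = 0.
On [1, 2], s(x) = 2 + 2·(x - 1) + 0·(x - 1)² - 2·(x - 1)³.
With (x - 1) = 1/4: s(5/4) = 79/32.

2.4688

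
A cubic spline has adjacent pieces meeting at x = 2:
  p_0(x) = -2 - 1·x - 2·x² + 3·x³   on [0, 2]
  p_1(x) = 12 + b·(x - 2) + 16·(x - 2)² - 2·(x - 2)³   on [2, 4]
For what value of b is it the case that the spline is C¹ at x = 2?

27

p_0'(x) = -1 - 4·x + 9·x², so p_0'(2) = 27. On the right, p_1'(2) = b, so b = 27.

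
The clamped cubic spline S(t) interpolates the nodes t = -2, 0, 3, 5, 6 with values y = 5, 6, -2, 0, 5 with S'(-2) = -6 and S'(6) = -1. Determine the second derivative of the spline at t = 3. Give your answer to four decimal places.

2.3645

With M_i denoting the second derivative at x_i, h_i = 2, 3, 2, 1, and Δ_i = (y_(i+1) − y_i)/h_i = 1/2, -8/3, 1, 5:
  2·M_0 + 10·M_1 + 3·M_2 = 6(Δ_1 - Δ_0) = -19
  3·M_1 + 10·M_2 + 2·M_3 = 6(Δ_2 - Δ_1) = 22
  2·M_2 + 6·M_3 + 1·M_4 = 6(Δ_3 - Δ_2) = 24
Clamped end conditions give two more equations: 2h_0·M_0 + h_0·M_1 = 6(Δ_0 - S'(-2)) = 39 and h_3·M_3 + 2h_3·M_4 = 6(S'(6) - Δ_3) = -36.
Forward elimination and back-substitution give M_0 = 4471/364, M_1 = -461/91, M_2 = 1291/546, M_3 = 1850/273, M_4 = -5839/273.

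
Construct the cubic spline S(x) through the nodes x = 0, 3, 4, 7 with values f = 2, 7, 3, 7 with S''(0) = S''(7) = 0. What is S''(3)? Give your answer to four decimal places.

-4.8254

With m_i denoting the second derivative at x_i, h_i = 3, 1, 3, and Δ_i = (y_(i+1) − y_i)/h_i = 5/3, -4, 4/3:
  3·m_0 + 8·m_1 + 1·m_2 = 6(Δ_1 - Δ_0) = -34
  1·m_1 + 8·m_2 + 3·m_3 = 6(Δ_2 - Δ_1) = 32
Natural end conditions: m_0 = m_3 = 0.
Forward elimination and back-substitution give m_0 = 0, m_1 = -304/63, m_2 = 290/63, m_3 = 0.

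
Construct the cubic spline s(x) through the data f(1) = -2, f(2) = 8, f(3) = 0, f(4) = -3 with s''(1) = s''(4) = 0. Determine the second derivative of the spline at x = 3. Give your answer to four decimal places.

15.2000

Write m_i for s''(x_i). With h_i = 1, 1, 1 and divided differences Δ_i = 10, -8, -3, the continuity of s' gives the tridiagonal system
  1·m_0 + 4·m_1 + 1·m_2 = 6(Δ_1 - Δ_0) = -108
  1·m_1 + 4·m_2 + 1·m_3 = 6(Δ_2 - Δ_1) = 30
Natural end conditions: m_0 = m_3 = 0.
Solving: m_0 = 0, m_1 = -154/5, m_2 = 76/5, m_3 = 0.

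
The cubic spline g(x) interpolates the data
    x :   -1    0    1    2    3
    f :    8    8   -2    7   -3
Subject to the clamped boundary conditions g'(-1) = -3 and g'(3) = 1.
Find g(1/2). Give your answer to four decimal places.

Write m_i for g''(x_i). With h_i = 1, 1, 1, 1 and divided differences Δ_i = 0, -10, 9, -10, the continuity of g' gives the tridiagonal system
  1·m_0 + 4·m_1 + 1·m_2 = 6(Δ_1 - Δ_0) = -60
  1·m_1 + 4·m_2 + 1·m_3 = 6(Δ_2 - Δ_1) = 114
  1·m_2 + 4·m_3 + 1·m_4 = 6(Δ_3 - Δ_2) = -114
Clamped end conditions give two more equations: 2h_0·m_0 + h_0·m_1 = 6(Δ_0 - g'(-1)) = 18 and h_3·m_3 + 2h_3·m_4 = 6(g'(3) - Δ_3) = 66.
Solving: m_0 = 733/28, m_1 = -481/14, m_2 = 205/4, m_3 = -793/14, m_4 = 1717/28.
On [0, 1], g(x) = 8 - 397/56·x - 481/28·x² + 799/56·x³.
With x = 1/2: g(1/2) = 871/448.

1.9442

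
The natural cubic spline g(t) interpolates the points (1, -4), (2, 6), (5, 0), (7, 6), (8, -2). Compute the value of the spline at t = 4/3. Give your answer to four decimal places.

-0.0440

With m_i denoting the second derivative at x_i, h_i = 1, 3, 2, 1, and Δ_i = (y_(i+1) − y_i)/h_i = 10, -2, 3, -8:
  1·m_0 + 8·m_1 + 3·m_2 = 6(Δ_1 - Δ_0) = -72
  3·m_1 + 10·m_2 + 2·m_3 = 6(Δ_2 - Δ_1) = 30
  2·m_2 + 6·m_3 + 1·m_4 = 6(Δ_3 - Δ_2) = -66
Natural end conditions: m_0 = m_4 = 0.
Forward elimination and back-substitution give m_0 = 0, m_1 = -2484/197, m_2 = 1896/197, m_3 = -2799/197, m_4 = 0.
On [1, 2], g(t) = -4 + 2384/197·(t - 1) + 0·(t - 1)² - 414/197·(t - 1)³.
With (t - 1) = 1/3: g(4/3) = -26/591.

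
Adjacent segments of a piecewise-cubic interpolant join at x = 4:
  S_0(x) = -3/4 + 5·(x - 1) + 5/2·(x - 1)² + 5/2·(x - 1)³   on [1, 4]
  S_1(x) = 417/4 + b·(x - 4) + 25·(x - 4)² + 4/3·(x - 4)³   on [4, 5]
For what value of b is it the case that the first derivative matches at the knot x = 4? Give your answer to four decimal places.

87.5000

S_0'(x) = 5 + 5·(x - 1) + 15/2·(x - 1)², so S_0'(4) = 175/2. On the right, S_1'(4) = b, so b = 175/2.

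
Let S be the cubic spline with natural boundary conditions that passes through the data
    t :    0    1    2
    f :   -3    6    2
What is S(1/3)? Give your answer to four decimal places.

0.9630

Let m_i = S''(x_i). Step sizes h_i = 1, 1; slopes of the chords Δ_i = (y_(i+1) - y_i)/h_i = 9, -4.
  1·m_0 + 4·m_1 + 1·m_2 = 6(Δ_1 - Δ_0) = -78
Natural end conditions: m_0 = m_2 = 0.
Forward elimination and back-substitution give m_0 = 0, m_1 = -39/2, m_2 = 0.
On [0, 1], S(t) = -3 + 49/4·t + 0·t² - 13/4·t³.
With t = 1/3: S(1/3) = 26/27.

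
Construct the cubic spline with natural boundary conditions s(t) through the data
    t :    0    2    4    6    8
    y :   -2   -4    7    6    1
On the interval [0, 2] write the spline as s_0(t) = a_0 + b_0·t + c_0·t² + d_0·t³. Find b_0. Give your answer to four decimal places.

-3.1339

With M_i denoting the second derivative at x_i, h_i = 2, 2, 2, 2, and Δ_i = (y_(i+1) − y_i)/h_i = -1, 11/2, -1/2, -5/2:
  2·M_0 + 8·M_1 + 2·M_2 = 6(Δ_1 - Δ_0) = 39
  2·M_1 + 8·M_2 + 2·M_3 = 6(Δ_2 - Δ_1) = -36
  2·M_2 + 8·M_3 + 2·M_4 = 6(Δ_3 - Δ_2) = -12
Natural end conditions: M_0 = M_4 = 0.
Hence M_0 = 0, M_1 = 717/112, M_2 = -171/28, M_3 = 3/112, M_4 = 0.
On [0, 2], with s_0(t) = a_0 + b_0·t + c_0·t² + d_0·t³: c_0 = M_0/2 = 0, d_0 = (M_1 - M_0)/(6h_0) = 239/448, b_0 = Δ_0 - h_0(2M_0 + M_1)/6 = -351/112.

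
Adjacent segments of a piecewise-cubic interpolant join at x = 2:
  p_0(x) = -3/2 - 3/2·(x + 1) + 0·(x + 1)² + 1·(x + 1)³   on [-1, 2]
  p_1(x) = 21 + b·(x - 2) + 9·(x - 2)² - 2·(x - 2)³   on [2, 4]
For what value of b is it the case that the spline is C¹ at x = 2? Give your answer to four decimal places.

25.5000

p_0'(x) = -3/2 + 0·(x + 1) + 3·(x + 1)², so p_0'(2) = 51/2. On the right, p_1'(2) = b, so b = 51/2.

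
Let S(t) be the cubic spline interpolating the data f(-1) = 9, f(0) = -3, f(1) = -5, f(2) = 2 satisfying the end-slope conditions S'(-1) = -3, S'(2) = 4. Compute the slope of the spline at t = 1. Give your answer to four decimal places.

Let m_i = S''(x_i). Step sizes h_i = 1, 1, 1; slopes of the chords Δ_i = (y_(i+1) - y_i)/h_i = -12, -2, 7.
  1·m_0 + 4·m_1 + 1·m_2 = 6(Δ_1 - Δ_0) = 60
  1·m_1 + 4·m_2 + 1·m_3 = 6(Δ_2 - Δ_1) = 54
Clamped end conditions give two more equations: 2h_0·m_0 + h_0·m_1 = 6(Δ_0 - S'(-1)) = -54 and h_2·m_2 + 2h_2·m_3 = 6(S'(2) - Δ_2) = -18.
Solving: m_0 = -566/15, m_1 = 322/15, m_2 = 178/15, m_3 = -224/15.
On [1, 2], S'(t) = b_2 + 2c_2·(t - 1) + 3d_2·(t - 1)² with b_2 = Δ_2 - h_2(2m_2 + m_3)/6 = 83/15, c_2 = m_2/2 = 89/15, d_2 = (m_3 - m_2)/(6h_2) = -67/15. So S'(1) = 83/15.

5.5333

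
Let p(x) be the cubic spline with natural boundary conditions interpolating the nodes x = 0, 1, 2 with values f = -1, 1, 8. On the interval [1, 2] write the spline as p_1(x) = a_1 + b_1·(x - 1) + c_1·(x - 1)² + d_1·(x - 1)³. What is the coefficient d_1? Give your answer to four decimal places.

-1.2500

Let m_i = p''(x_i). Step sizes h_i = 1, 1; slopes of the chords Δ_i = (y_(i+1) - y_i)/h_i = 2, 7.
  1·m_0 + 4·m_1 + 1·m_2 = 6(Δ_1 - Δ_0) = 30
Natural end conditions: m_0 = m_2 = 0.
Forward elimination and back-substitution give m_0 = 0, m_1 = 15/2, m_2 = 0.
On [1, 2], with p_1(x) = a_1 + b_1·(x - 1) + c_1·(x - 1)² + d_1·(x - 1)³: c_1 = m_1/2 = 15/4, d_1 = (m_2 - m_1)/(6h_1) = -5/4, b_1 = Δ_1 - h_1(2m_1 + m_2)/6 = 9/2.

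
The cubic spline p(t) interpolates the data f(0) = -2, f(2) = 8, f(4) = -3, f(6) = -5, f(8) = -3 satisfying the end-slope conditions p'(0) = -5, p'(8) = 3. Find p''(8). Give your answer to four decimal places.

3.6518

Write σ_i for p''(x_i). With h_i = 2, 2, 2, 2 and divided differences Δ_i = 5, -11/2, -1, 1, the continuity of p' gives the tridiagonal system
  2·σ_0 + 8·σ_1 + 2·σ_2 = 6(Δ_1 - Δ_0) = -63
  2·σ_1 + 8·σ_2 + 2·σ_3 = 6(Δ_2 - Δ_1) = 27
  2·σ_2 + 8·σ_3 + 2·σ_4 = 6(Δ_3 - Δ_2) = 12
Clamped end conditions give two more equations: 2h_0·σ_0 + h_0·σ_1 = 6(Δ_0 - p'(0)) = 60 and h_3·σ_3 + 2h_3·σ_4 = 6(p'(8) - Δ_3) = 12.
Hence σ_0 = 2545/112, σ_1 = -865/56, σ_2 = 121/16, σ_3 = -73/56, σ_4 = 409/112.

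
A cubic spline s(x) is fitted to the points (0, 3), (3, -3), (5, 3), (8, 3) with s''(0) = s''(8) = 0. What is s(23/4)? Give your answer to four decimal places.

Put m_i = s'' at the i-th knot. Here h = (3, 2, 3) and Δ = (-2, 3, 0), so the interior equations h_(i-1)·m_(i-1) + 2(h_(i-1)+h_i)·m_i + h_i·m_(i+1) = 6(Δ_i − Δ_(i-1)) read
  3·m_0 + 10·m_1 + 2·m_2 = 6(Δ_1 - Δ_0) = 30
  2·m_1 + 10·m_2 + 3·m_3 = 6(Δ_2 - Δ_1) = -18
Natural end conditions: m_0 = m_3 = 0.
Solving: m_0 = 0, m_1 = 7/2, m_2 = -5/2, m_3 = 0.
On [5, 8], s(x) = 3 + 5/2·(x - 5) - 5/4·(x - 5)² + 5/36·(x - 5)³.
With (x - 5) = 3/4: s(23/4) = 1083/256.

4.2305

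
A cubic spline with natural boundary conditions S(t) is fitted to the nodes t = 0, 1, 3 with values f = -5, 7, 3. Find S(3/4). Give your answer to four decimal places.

Put m_i = S'' at the i-th knot. Here h = (1, 2) and Δ = (12, -2), so the interior equations h_(i-1)·m_(i-1) + 2(h_(i-1)+h_i)·m_i + h_i·m_(i+1) = 6(Δ_i − Δ_(i-1)) read
  1·m_0 + 6·m_1 + 2·m_2 = 6(Δ_1 - Δ_0) = -84
Natural end conditions: m_0 = m_2 = 0.
Solving the tridiagonal system: m_0 = 0, m_1 = -14, m_2 = 0.
On [0, 1], S(t) = -5 + 43/3·t + 0·t² - 7/3·t³.
With t = 3/4: S(3/4) = 305/64.

4.7656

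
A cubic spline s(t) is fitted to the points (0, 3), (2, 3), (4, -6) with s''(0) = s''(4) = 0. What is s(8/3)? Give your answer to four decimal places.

Put m_i = s'' at the i-th knot. Here h = (2, 2) and Δ = (0, -9/2), so the interior equations h_(i-1)·m_(i-1) + 2(h_(i-1)+h_i)·m_i + h_i·m_(i+1) = 6(Δ_i − Δ_(i-1)) read
  2·m_0 + 8·m_1 + 2·m_2 = 6(Δ_1 - Δ_0) = -27
Natural end conditions: m_0 = m_2 = 0.
Hence m_0 = 0, m_1 = -27/8, m_2 = 0.
On [2, 4], s(t) = 3 - 9/4·(t - 2) - 27/16·(t - 2)² + 9/32·(t - 2)³.
With (t - 2) = 2/3: s(8/3) = 5/6.

0.8333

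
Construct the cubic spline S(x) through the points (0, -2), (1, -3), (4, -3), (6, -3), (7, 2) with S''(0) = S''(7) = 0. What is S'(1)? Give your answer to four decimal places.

Put m_i = S'' at the i-th knot. Here h = (1, 3, 2, 1) and Δ = (-1, 0, 0, 5), so the interior equations h_(i-1)·m_(i-1) + 2(h_(i-1)+h_i)·m_i + h_i·m_(i+1) = 6(Δ_i − Δ_(i-1)) read
  1·m_0 + 8·m_1 + 3·m_2 = 6(Δ_1 - Δ_0) = 6
  3·m_1 + 10·m_2 + 2·m_3 = 6(Δ_2 - Δ_1) = 0
  2·m_2 + 6·m_3 + 1·m_4 = 6(Δ_3 - Δ_2) = 30
Natural end conditions: m_0 = m_4 = 0.
Forward elimination and back-substitution give m_0 = 0, m_1 = 258/197, m_2 = -294/197, m_3 = 1083/197, m_4 = 0.
On [1, 4], S'(x) = b_1 + 2c_1·(x - 1) + 3d_1·(x - 1)² with b_1 = Δ_1 - h_1(2m_1 + m_2)/6 = -111/197, c_1 = m_1/2 = 129/197, d_1 = (m_2 - m_1)/(6h_1) = -92/591. So S'(1) = -111/197.

-0.5635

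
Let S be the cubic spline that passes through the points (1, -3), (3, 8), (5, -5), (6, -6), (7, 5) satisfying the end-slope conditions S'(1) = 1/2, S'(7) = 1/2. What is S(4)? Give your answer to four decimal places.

3.6250

Put M_i = S'' at the i-th knot. Here h = (2, 2, 1, 1) and Δ = (11/2, -13/2, -1, 11), so the interior equations h_(i-1)·M_(i-1) + 2(h_(i-1)+h_i)·M_i + h_i·M_(i+1) = 6(Δ_i − Δ_(i-1)) read
  2·M_0 + 8·M_1 + 2·M_2 = 6(Δ_1 - Δ_0) = -72
  2·M_1 + 6·M_2 + 1·M_3 = 6(Δ_2 - Δ_1) = 33
  1·M_2 + 4·M_3 + 1·M_4 = 6(Δ_3 - Δ_2) = 72
Clamped end conditions give two more equations: 2h_0·M_0 + h_0·M_1 = 6(Δ_0 - S'(1)) = 30 and h_3·M_3 + 2h_3·M_4 = 6(S'(7) - Δ_3) = -63.
Forward elimination and back-substitution give M_0 = 29/2, M_1 = -14, M_2 = 11/2, M_3 = 28, M_4 = -91/2.
On [3, 5], S(t) = 8 + 1·(t - 3) - 7·(t - 3)² + 13/8·(t - 3)³.
With (t - 3) = 1: S(4) = 29/8.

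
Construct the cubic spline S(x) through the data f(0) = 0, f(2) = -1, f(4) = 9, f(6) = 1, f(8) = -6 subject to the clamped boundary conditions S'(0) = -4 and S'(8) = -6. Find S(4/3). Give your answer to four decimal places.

With σ_i denoting the second derivative at x_i, h_i = 2, 2, 2, 2, and Δ_i = (y_(i+1) − y_i)/h_i = -1/2, 5, -4, -7/2:
  2·σ_0 + 8·σ_1 + 2·σ_2 = 6(Δ_1 - Δ_0) = 33
  2·σ_1 + 8·σ_2 + 2·σ_3 = 6(Δ_2 - Δ_1) = -54
  2·σ_2 + 8·σ_3 + 2·σ_4 = 6(Δ_3 - Δ_2) = 3
Clamped end conditions give two more equations: 2h_0·σ_0 + h_0·σ_1 = 6(Δ_0 - S'(0)) = 21 and h_3·σ_3 + 2h_3·σ_4 = 6(S'(8) - Δ_3) = -15.
Solving the tridiagonal system: σ_0 = 65/28, σ_1 = 41/7, σ_2 = -37/4, σ_3 = 29/7, σ_4 = -163/28.
On [0, 2], S(x) = 0 - 4·x + 65/56·x² + 33/112·x³.
With x = 4/3: S(4/3) = -18/7.

-2.5714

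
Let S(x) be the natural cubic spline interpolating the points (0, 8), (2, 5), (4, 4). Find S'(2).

-1

With M_i denoting the second derivative at x_i, h_i = 2, 2, and Δ_i = (y_(i+1) − y_i)/h_i = -3/2, -1/2:
  2·M_0 + 8·M_1 + 2·M_2 = 6(Δ_1 - Δ_0) = 6
Natural end conditions: M_0 = M_2 = 0.
Solving: M_0 = 0, M_1 = 3/4, M_2 = 0.
On [2, 4], S'(x) = b_1 + 2c_1·(x - 2) + 3d_1·(x - 2)² with b_1 = Δ_1 - h_1(2M_1 + M_2)/6 = -1, c_1 = M_1/2 = 3/8, d_1 = (M_2 - M_1)/(6h_1) = -1/16. So S'(2) = -1.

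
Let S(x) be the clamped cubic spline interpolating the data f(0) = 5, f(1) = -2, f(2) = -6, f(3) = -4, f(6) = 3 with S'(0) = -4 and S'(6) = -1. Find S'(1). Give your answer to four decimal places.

-7.1019

Let M_i = S''(x_i). Step sizes h_i = 1, 1, 1, 3; slopes of the chords Δ_i = (y_(i+1) - y_i)/h_i = -7, -4, 2, 7/3.
  1·M_0 + 4·M_1 + 1·M_2 = 6(Δ_1 - Δ_0) = 18
  1·M_1 + 4·M_2 + 1·M_3 = 6(Δ_2 - Δ_1) = 36
  1·M_2 + 8·M_3 + 3·M_4 = 6(Δ_3 - Δ_2) = 2
Clamped end conditions give two more equations: 2h_0·M_0 + h_0·M_1 = 6(Δ_0 - S'(0)) = -18 and h_3·M_3 + 2h_3·M_4 = 6(S'(6) - Δ_3) = -20.
Solving the tridiagonal system: M_0 = -637/54, M_1 = 151/27, M_2 = 401/54, M_3 = 19/27, M_4 = -199/54.
On [1, 2], S'(x) = b_1 + 2c_1·(x - 1) + 3d_1·(x - 1)² with b_1 = Δ_1 - h_1(2M_1 + M_2)/6 = -767/108, c_1 = M_1/2 = 151/54, d_1 = (M_2 - M_1)/(6h_1) = 11/36. So S'(1) = -767/108.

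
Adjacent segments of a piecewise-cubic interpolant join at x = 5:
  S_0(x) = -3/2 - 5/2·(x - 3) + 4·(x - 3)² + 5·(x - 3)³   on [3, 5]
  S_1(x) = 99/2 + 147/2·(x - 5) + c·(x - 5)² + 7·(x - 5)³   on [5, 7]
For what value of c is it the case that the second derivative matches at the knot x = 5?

S_0''(x) = 8 + 30·(x - 3), so S_0''(5) = 68. On the right, S_1''(5) = 2c, so c = 34.

34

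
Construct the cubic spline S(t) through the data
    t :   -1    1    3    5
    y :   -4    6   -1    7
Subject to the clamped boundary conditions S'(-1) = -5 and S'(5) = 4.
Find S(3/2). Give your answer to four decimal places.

5.7875

With σ_i denoting the second derivative at x_i, h_i = 2, 2, 2, and Δ_i = (y_(i+1) − y_i)/h_i = 5, -7/2, 4:
  2·σ_0 + 8·σ_1 + 2·σ_2 = 6(Δ_1 - Δ_0) = -51
  2·σ_1 + 8·σ_2 + 2·σ_3 = 6(Δ_2 - Δ_1) = 45
Clamped end conditions give two more equations: 2h_0·σ_0 + h_0·σ_1 = 6(Δ_0 - S'(-1)) = 60 and h_2·σ_2 + 2h_2·σ_3 = 6(S'(5) - Δ_2) = 0.
Hence σ_0 = 223/10, σ_1 = -73/5, σ_2 = 53/5, σ_3 = -53/10.
On [1, 3], S(t) = 6 + 27/10·(t - 1) - 73/10·(t - 1)² + 21/10·(t - 1)³.
With (t - 1) = 1/2: S(3/2) = 463/80.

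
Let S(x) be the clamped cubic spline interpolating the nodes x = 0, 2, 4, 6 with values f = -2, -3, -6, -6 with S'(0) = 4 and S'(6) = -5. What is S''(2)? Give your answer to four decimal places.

0.1000

Put m_i = S'' at the i-th knot. Here h = (2, 2, 2) and Δ = (-1/2, -3/2, 0), so the interior equations h_(i-1)·m_(i-1) + 2(h_(i-1)+h_i)·m_i + h_i·m_(i+1) = 6(Δ_i − Δ_(i-1)) read
  2·m_0 + 8·m_1 + 2·m_2 = 6(Δ_1 - Δ_0) = -6
  2·m_1 + 8·m_2 + 2·m_3 = 6(Δ_2 - Δ_1) = 9
Clamped end conditions give two more equations: 2h_0·m_0 + h_0·m_1 = 6(Δ_0 - S'(0)) = -27 and h_2·m_2 + 2h_2·m_3 = 6(S'(6) - Δ_2) = -30.
Forward elimination and back-substitution give m_0 = -34/5, m_1 = 1/10, m_2 = 17/5, m_3 = -46/5.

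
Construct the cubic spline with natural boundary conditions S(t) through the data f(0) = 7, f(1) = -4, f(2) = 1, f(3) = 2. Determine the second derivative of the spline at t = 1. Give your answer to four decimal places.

Put M_i = S'' at the i-th knot. Here h = (1, 1, 1) and Δ = (-11, 5, 1), so the interior equations h_(i-1)·M_(i-1) + 2(h_(i-1)+h_i)·M_i + h_i·M_(i+1) = 6(Δ_i − Δ_(i-1)) read
  1·M_0 + 4·M_1 + 1·M_2 = 6(Δ_1 - Δ_0) = 96
  1·M_1 + 4·M_2 + 1·M_3 = 6(Δ_2 - Δ_1) = -24
Natural end conditions: M_0 = M_3 = 0.
Solving the tridiagonal system: M_0 = 0, M_1 = 136/5, M_2 = -64/5, M_3 = 0.

27.2000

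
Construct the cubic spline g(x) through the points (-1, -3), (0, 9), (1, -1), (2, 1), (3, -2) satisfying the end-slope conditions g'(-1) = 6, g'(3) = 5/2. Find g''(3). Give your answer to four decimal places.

With σ_i denoting the second derivative at x_i, h_i = 1, 1, 1, 1, and Δ_i = (y_(i+1) − y_i)/h_i = 12, -10, 2, -3:
  1·σ_0 + 4·σ_1 + 1·σ_2 = 6(Δ_1 - Δ_0) = -132
  1·σ_1 + 4·σ_2 + 1·σ_3 = 6(Δ_2 - Δ_1) = 72
  1·σ_2 + 4·σ_3 + 1·σ_4 = 6(Δ_3 - Δ_2) = -30
Clamped end conditions give two more equations: 2h_0·σ_0 + h_0·σ_1 = 6(Δ_0 - g'(-1)) = 36 and h_3·σ_3 + 2h_3·σ_4 = 6(g'(3) - Δ_3) = 33.
Solving: σ_0 = 2507/56, σ_1 = -1499/28, σ_2 = 299/8, σ_3 = -671/28, σ_4 = 1595/56.

28.4821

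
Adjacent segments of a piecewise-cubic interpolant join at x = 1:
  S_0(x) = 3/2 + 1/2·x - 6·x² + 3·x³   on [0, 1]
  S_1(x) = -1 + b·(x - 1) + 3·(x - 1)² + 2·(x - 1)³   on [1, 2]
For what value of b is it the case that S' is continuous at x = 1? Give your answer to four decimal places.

S_0'(x) = 1/2 - 12·x + 9·x², so S_0'(1) = -5/2. On the right, S_1'(1) = b, so b = -5/2.

-2.5000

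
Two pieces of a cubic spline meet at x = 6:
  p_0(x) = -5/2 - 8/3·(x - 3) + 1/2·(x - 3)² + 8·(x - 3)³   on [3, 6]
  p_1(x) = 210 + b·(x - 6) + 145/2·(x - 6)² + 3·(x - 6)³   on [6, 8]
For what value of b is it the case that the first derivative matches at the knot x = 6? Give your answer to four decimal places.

p_0'(x) = -8/3 + 1·(x - 3) + 24·(x - 3)², so p_0'(6) = 649/3. On the right, p_1'(6) = b, so b = 649/3.

216.3333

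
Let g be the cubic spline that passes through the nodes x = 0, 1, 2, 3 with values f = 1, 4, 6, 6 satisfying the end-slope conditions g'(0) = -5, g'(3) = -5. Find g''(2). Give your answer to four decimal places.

With M_i denoting the second derivative at x_i, h_i = 1, 1, 1, and Δ_i = (y_(i+1) − y_i)/h_i = 3, 2, 0:
  1·M_0 + 4·M_1 + 1·M_2 = 6(Δ_1 - Δ_0) = -6
  1·M_1 + 4·M_2 + 1·M_3 = 6(Δ_2 - Δ_1) = -12
Clamped end conditions give two more equations: 2h_0·M_0 + h_0·M_1 = 6(Δ_0 - g'(0)) = 48 and h_2·M_2 + 2h_2·M_3 = 6(g'(3) - Δ_2) = -30.
Solving: M_0 = 144/5, M_1 = -48/5, M_2 = 18/5, M_3 = -84/5.

3.6000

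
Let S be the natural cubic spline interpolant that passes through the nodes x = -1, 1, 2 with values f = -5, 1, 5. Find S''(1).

1

Put σ_i = S'' at the i-th knot. Here h = (2, 1) and Δ = (3, 4), so the interior equations h_(i-1)·σ_(i-1) + 2(h_(i-1)+h_i)·σ_i + h_i·σ_(i+1) = 6(Δ_i − Δ_(i-1)) read
  2·σ_0 + 6·σ_1 + 1·σ_2 = 6(Δ_1 - Δ_0) = 6
Natural end conditions: σ_0 = σ_2 = 0.
Forward elimination and back-substitution give σ_0 = 0, σ_1 = 1, σ_2 = 0.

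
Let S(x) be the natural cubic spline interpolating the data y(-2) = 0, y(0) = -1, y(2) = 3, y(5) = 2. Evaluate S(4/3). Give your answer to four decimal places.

1.6654

Write M_i for S''(x_i). With h_i = 2, 2, 3 and divided differences Δ_i = -1/2, 2, -1/3, the continuity of S' gives the tridiagonal system
  2·M_0 + 8·M_1 + 2·M_2 = 6(Δ_1 - Δ_0) = 15
  2·M_1 + 10·M_2 + 3·M_3 = 6(Δ_2 - Δ_1) = -14
Natural end conditions: M_0 = M_3 = 0.
Forward elimination and back-substitution give M_0 = 0, M_1 = 89/38, M_2 = -71/38, M_3 = 0.
On [0, 2], S(x) = -1 + 121/114·x + 89/76·x² - 20/57·x³.
With x = 4/3: S(4/3) = 2563/1539.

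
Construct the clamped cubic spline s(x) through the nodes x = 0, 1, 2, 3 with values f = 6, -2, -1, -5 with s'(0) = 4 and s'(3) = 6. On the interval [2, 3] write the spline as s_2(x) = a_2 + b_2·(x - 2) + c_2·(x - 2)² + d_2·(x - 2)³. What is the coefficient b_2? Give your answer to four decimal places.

Let σ_i = s''(x_i). Step sizes h_i = 1, 1, 1; slopes of the chords Δ_i = (y_(i+1) - y_i)/h_i = -8, 1, -4.
  1·σ_0 + 4·σ_1 + 1·σ_2 = 6(Δ_1 - Δ_0) = 54
  1·σ_1 + 4·σ_2 + 1·σ_3 = 6(Δ_2 - Δ_1) = -30
Clamped end conditions give two more equations: 2h_0·σ_0 + h_0·σ_1 = 6(Δ_0 - s'(0)) = -72 and h_2·σ_2 + 2h_2·σ_3 = 6(s'(3) - Δ_2) = 60.
Solving: σ_0 = -158/3, σ_1 = 100/3, σ_2 = -80/3, σ_3 = 130/3.
On [2, 3], with s_2(x) = a_2 + b_2·(x - 2) + c_2·(x - 2)² + d_2·(x - 2)³: c_2 = σ_2/2 = -40/3, d_2 = (σ_3 - σ_2)/(6h_2) = 35/3, b_2 = Δ_2 - h_2(2σ_2 + σ_3)/6 = -7/3.

-2.3333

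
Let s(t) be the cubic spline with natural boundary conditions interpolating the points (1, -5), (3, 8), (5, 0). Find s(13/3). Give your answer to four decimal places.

4.2222

With M_i denoting the second derivative at x_i, h_i = 2, 2, and Δ_i = (y_(i+1) − y_i)/h_i = 13/2, -4:
  2·M_0 + 8·M_1 + 2·M_2 = 6(Δ_1 - Δ_0) = -63
Natural end conditions: M_0 = M_2 = 0.
Solving the tridiagonal system: M_0 = 0, M_1 = -63/8, M_2 = 0.
On [3, 5], s(t) = 8 + 5/4·(t - 3) - 63/16·(t - 3)² + 21/32·(t - 3)³.
With (t - 3) = 4/3: s(13/3) = 38/9.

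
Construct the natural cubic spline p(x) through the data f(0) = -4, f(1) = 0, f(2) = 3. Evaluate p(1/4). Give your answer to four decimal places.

Write M_i for p''(x_i). With h_i = 1, 1 and divided differences Δ_i = 4, 3, the continuity of p' gives the tridiagonal system
  1·M_0 + 4·M_1 + 1·M_2 = 6(Δ_1 - Δ_0) = -6
Natural end conditions: M_0 = M_2 = 0.
Hence M_0 = 0, M_1 = -3/2, M_2 = 0.
On [0, 1], p(x) = -4 + 17/4·x + 0·x² - 1/4·x³.
With x = 1/4: p(1/4) = -753/256.

-2.9414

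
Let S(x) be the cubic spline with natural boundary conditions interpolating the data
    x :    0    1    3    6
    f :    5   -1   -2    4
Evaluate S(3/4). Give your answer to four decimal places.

Put σ_i = S'' at the i-th knot. Here h = (1, 2, 3) and Δ = (-6, -1/2, 2), so the interior equations h_(i-1)·σ_(i-1) + 2(h_(i-1)+h_i)·σ_i + h_i·σ_(i+1) = 6(Δ_i − Δ_(i-1)) read
  1·σ_0 + 6·σ_1 + 2·σ_2 = 6(Δ_1 - Δ_0) = 33
  2·σ_1 + 10·σ_2 + 3·σ_3 = 6(Δ_2 - Δ_1) = 15
Natural end conditions: σ_0 = σ_3 = 0.
Hence σ_0 = 0, σ_1 = 75/14, σ_2 = 3/7, σ_3 = 0.
On [0, 1], S(x) = 5 - 193/28·x + 0·x² + 25/28·x³.
With x = 3/4: S(3/4) = 53/256.

0.2070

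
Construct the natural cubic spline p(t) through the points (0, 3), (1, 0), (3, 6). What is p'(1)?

-1

Write m_i for p''(x_i). With h_i = 1, 2 and divided differences Δ_i = -3, 3, the continuity of p' gives the tridiagonal system
  1·m_0 + 6·m_1 + 2·m_2 = 6(Δ_1 - Δ_0) = 36
Natural end conditions: m_0 = m_2 = 0.
Solving: m_0 = 0, m_1 = 6, m_2 = 0.
On [1, 3], p'(t) = b_1 + 2c_1·(t - 1) + 3d_1·(t - 1)² with b_1 = Δ_1 - h_1(2m_1 + m_2)/6 = -1, c_1 = m_1/2 = 3, d_1 = (m_2 - m_1)/(6h_1) = -1/2. So p'(1) = -1.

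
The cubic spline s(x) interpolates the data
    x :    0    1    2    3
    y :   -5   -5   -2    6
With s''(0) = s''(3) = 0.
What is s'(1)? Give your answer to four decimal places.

Let M_i = s''(x_i). Step sizes h_i = 1, 1, 1; slopes of the chords Δ_i = (y_(i+1) - y_i)/h_i = 0, 3, 8.
  1·M_0 + 4·M_1 + 1·M_2 = 6(Δ_1 - Δ_0) = 18
  1·M_1 + 4·M_2 + 1·M_3 = 6(Δ_2 - Δ_1) = 30
Natural end conditions: M_0 = M_3 = 0.
Solving: M_0 = 0, M_1 = 14/5, M_2 = 34/5, M_3 = 0.
On [1, 2], s'(x) = b_1 + 2c_1·(x - 1) + 3d_1·(x - 1)² with b_1 = Δ_1 - h_1(2M_1 + M_2)/6 = 14/15, c_1 = M_1/2 = 7/5, d_1 = (M_2 - M_1)/(6h_1) = 2/3. So s'(1) = 14/15.

0.9333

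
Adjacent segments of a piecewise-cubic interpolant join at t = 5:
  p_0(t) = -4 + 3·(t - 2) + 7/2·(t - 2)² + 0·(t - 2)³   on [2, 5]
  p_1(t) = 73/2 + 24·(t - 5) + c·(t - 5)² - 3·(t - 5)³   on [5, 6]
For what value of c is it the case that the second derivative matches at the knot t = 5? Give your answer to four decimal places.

3.5000

p_0''(t) = 7 + 0·(t - 2), so p_0''(5) = 7. On the right, p_1''(5) = 2c, so c = 7/2.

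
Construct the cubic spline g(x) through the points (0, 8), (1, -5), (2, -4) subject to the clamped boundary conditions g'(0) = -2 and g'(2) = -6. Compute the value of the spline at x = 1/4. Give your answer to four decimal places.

Let M_i = g''(x_i). Step sizes h_i = 1, 1; slopes of the chords Δ_i = (y_(i+1) - y_i)/h_i = -13, 1.
  1·M_0 + 4·M_1 + 1·M_2 = 6(Δ_1 - Δ_0) = 84
Clamped end conditions give two more equations: 2h_0·M_0 + h_0·M_1 = 6(Δ_0 - g'(0)) = -66 and h_1·M_1 + 2h_1·M_2 = 6(g'(2) - Δ_1) = -42.
Hence M_0 = -56, M_1 = 46, M_2 = -44.
On [0, 1], g(x) = 8 - 2·x - 28·x² + 17·x³.
With x = 1/4: g(1/4) = 385/64.

6.0156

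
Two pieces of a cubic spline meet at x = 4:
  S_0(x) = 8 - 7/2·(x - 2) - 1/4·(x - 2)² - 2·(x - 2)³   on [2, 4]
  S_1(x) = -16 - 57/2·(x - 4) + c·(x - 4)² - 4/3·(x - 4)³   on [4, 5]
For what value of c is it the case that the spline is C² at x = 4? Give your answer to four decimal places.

S_0''(x) = -1/2 - 12·(x - 2), so S_0''(4) = -49/2. On the right, S_1''(4) = 2c, so c = -49/4.

-12.2500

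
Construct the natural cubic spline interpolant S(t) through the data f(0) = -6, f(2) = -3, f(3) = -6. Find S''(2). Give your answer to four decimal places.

-4.5000

With σ_i denoting the second derivative at x_i, h_i = 2, 1, and Δ_i = (y_(i+1) − y_i)/h_i = 3/2, -3:
  2·σ_0 + 6·σ_1 + 1·σ_2 = 6(Δ_1 - Δ_0) = -27
Natural end conditions: σ_0 = σ_2 = 0.
Solving the tridiagonal system: σ_0 = 0, σ_1 = -9/2, σ_2 = 0.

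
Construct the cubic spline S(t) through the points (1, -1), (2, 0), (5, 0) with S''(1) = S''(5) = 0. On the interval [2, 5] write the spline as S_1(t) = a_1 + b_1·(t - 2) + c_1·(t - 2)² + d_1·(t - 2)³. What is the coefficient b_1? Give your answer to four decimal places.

Let M_i = S''(x_i). Step sizes h_i = 1, 3; slopes of the chords Δ_i = (y_(i+1) - y_i)/h_i = 1, 0.
  1·M_0 + 8·M_1 + 3·M_2 = 6(Δ_1 - Δ_0) = -6
Natural end conditions: M_0 = M_2 = 0.
Solving: M_0 = 0, M_1 = -3/4, M_2 = 0.
On [2, 5], with S_1(t) = a_1 + b_1·(t - 2) + c_1·(t - 2)² + d_1·(t - 2)³: c_1 = M_1/2 = -3/8, d_1 = (M_2 - M_1)/(6h_1) = 1/24, b_1 = Δ_1 - h_1(2M_1 + M_2)/6 = 3/4.

0.7500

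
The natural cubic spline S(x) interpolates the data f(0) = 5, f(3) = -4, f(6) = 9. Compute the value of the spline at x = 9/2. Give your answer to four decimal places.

0.4375

Write M_i for S''(x_i). With h_i = 3, 3 and divided differences Δ_i = -3, 13/3, the continuity of S' gives the tridiagonal system
  3·M_0 + 12·M_1 + 3·M_2 = 6(Δ_1 - Δ_0) = 44
Natural end conditions: M_0 = M_2 = 0.
Hence M_0 = 0, M_1 = 11/3, M_2 = 0.
On [3, 6], S(x) = -4 + 2/3·(x - 3) + 11/6·(x - 3)² - 11/54·(x - 3)³.
With (x - 3) = 3/2: S(9/2) = 7/16.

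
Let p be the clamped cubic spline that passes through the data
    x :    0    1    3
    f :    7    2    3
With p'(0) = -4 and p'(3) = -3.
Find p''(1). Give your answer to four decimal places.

10.3333

With M_i denoting the second derivative at x_i, h_i = 1, 2, and Δ_i = (y_(i+1) − y_i)/h_i = -5, 1/2:
  1·M_0 + 6·M_1 + 2·M_2 = 6(Δ_1 - Δ_0) = 33
Clamped end conditions give two more equations: 2h_0·M_0 + h_0·M_1 = 6(Δ_0 - p'(0)) = -6 and h_1·M_1 + 2h_1·M_2 = 6(p'(3) - Δ_1) = -21.
Forward elimination and back-substitution give M_0 = -49/6, M_1 = 31/3, M_2 = -125/12.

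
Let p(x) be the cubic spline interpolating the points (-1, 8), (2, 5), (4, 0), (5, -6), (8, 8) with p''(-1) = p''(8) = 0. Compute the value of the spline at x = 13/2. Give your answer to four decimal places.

With m_i denoting the second derivative at x_i, h_i = 3, 2, 1, 3, and Δ_i = (y_(i+1) − y_i)/h_i = -1, -5/2, -6, 14/3:
  3·m_0 + 10·m_1 + 2·m_2 = 6(Δ_1 - Δ_0) = -9
  2·m_1 + 6·m_2 + 1·m_3 = 6(Δ_2 - Δ_1) = -21
  1·m_2 + 8·m_3 + 3·m_4 = 6(Δ_3 - Δ_2) = 64
Natural end conditions: m_0 = m_4 = 0.
Forward elimination and back-substitution give m_0 = 0, m_1 = 41/438, m_2 = -1088/219, m_3 = 1888/219, m_4 = 0.
On [5, 8], p(x) = -6 - 866/219·(x - 5) + 944/219·(x - 5)² - 944/1971·(x - 5)³.
With (x - 5) = 3/2: p(13/2) = -281/73.

-3.8493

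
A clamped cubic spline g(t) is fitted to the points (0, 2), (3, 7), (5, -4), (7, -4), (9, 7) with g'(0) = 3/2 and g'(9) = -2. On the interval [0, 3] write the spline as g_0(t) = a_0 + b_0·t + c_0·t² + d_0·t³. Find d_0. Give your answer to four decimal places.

-0.5129

With M_i denoting the second derivative at x_i, h_i = 3, 2, 2, 2, and Δ_i = (y_(i+1) − y_i)/h_i = 5/3, -11/2, 0, 11/2:
  3·M_0 + 10·M_1 + 2·M_2 = 6(Δ_1 - Δ_0) = -43
  2·M_1 + 8·M_2 + 2·M_3 = 6(Δ_2 - Δ_1) = 33
  2·M_2 + 8·M_3 + 2·M_4 = 6(Δ_3 - Δ_2) = 33
Clamped end conditions give two more equations: 2h_0·M_0 + h_0·M_1 = 6(Δ_0 - g'(0)) = 1 and h_3·M_3 + 2h_3·M_4 = 6(g'(9) - Δ_3) = -45.
Solving: M_0 = 220/69, M_1 = -139/23, M_2 = 181/46, M_3 = 313/46, M_4 = -337/23.
On [0, 3], with g_0(t) = a_0 + b_0·t + c_0·t² + d_0·t³: c_0 = M_0/2 = 110/69, d_0 = (M_1 - M_0)/(6h_0) = -637/1242, b_0 = Δ_0 - h_0(2M_0 + M_1)/6 = 3/2.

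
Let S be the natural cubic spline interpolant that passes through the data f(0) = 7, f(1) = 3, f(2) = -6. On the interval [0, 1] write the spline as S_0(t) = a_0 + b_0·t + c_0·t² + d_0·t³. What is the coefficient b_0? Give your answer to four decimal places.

-2.7500

With m_i denoting the second derivative at x_i, h_i = 1, 1, and Δ_i = (y_(i+1) − y_i)/h_i = -4, -9:
  1·m_0 + 4·m_1 + 1·m_2 = 6(Δ_1 - Δ_0) = -30
Natural end conditions: m_0 = m_2 = 0.
Solving: m_0 = 0, m_1 = -15/2, m_2 = 0.
On [0, 1], with S_0(t) = a_0 + b_0·t + c_0·t² + d_0·t³: c_0 = m_0/2 = 0, d_0 = (m_1 - m_0)/(6h_0) = -5/4, b_0 = Δ_0 - h_0(2m_0 + m_1)/6 = -11/4.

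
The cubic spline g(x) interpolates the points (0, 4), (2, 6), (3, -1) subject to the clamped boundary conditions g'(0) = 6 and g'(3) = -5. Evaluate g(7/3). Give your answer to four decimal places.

With m_i denoting the second derivative at x_i, h_i = 2, 1, and Δ_i = (y_(i+1) − y_i)/h_i = 1, -7:
  2·m_0 + 6·m_1 + 1·m_2 = 6(Δ_1 - Δ_0) = -48
Clamped end conditions give two more equations: 2h_0·m_0 + h_0·m_1 = 6(Δ_0 - g'(0)) = -30 and h_1·m_1 + 2h_1·m_2 = 6(g'(3) - Δ_1) = 12.
Solving: m_0 = -19/6, m_1 = -26/3, m_2 = 31/3.
On [2, 3], g(x) = 6 - 35/6·(x - 2) - 13/3·(x - 2)² + 19/6·(x - 2)³.
With (x - 2) = 1/3: g(7/3) = 299/81.

3.6914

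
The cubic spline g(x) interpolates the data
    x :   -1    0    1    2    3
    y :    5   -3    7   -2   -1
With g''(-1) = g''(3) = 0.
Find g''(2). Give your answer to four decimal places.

26.1429

Let M_i = g''(x_i). Step sizes h_i = 1, 1, 1, 1; slopes of the chords Δ_i = (y_(i+1) - y_i)/h_i = -8, 10, -9, 1.
  1·M_0 + 4·M_1 + 1·M_2 = 6(Δ_1 - Δ_0) = 108
  1·M_1 + 4·M_2 + 1·M_3 = 6(Δ_2 - Δ_1) = -114
  1·M_2 + 4·M_3 + 1·M_4 = 6(Δ_3 - Δ_2) = 60
Natural end conditions: M_0 = M_4 = 0.
Solving: M_0 = 0, M_1 = 267/7, M_2 = -312/7, M_3 = 183/7, M_4 = 0.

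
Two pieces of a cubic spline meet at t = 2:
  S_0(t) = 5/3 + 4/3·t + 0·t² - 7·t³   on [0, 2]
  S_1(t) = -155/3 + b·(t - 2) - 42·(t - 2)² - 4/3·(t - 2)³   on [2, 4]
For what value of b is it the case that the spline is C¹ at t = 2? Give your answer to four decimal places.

-82.6667

S_0'(t) = 4/3 + 0·t - 21·t², so S_0'(2) = -248/3. On the right, S_1'(2) = b, so b = -248/3.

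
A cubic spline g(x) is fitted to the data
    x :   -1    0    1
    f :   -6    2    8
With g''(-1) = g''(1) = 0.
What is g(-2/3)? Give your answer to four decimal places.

-3.1852

Let M_i = g''(x_i). Step sizes h_i = 1, 1; slopes of the chords Δ_i = (y_(i+1) - y_i)/h_i = 8, 6.
  1·M_0 + 4·M_1 + 1·M_2 = 6(Δ_1 - Δ_0) = -12
Natural end conditions: M_0 = M_2 = 0.
Hence M_0 = 0, M_1 = -3, M_2 = 0.
On [-1, 0], g(x) = -6 + 17/2·(x + 1) + 0·(x + 1)² - 1/2·(x + 1)³.
With (x + 1) = 1/3: g(-2/3) = -86/27.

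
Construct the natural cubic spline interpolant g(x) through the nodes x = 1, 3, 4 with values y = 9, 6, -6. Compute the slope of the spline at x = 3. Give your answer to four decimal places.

Put M_i = g'' at the i-th knot. Here h = (2, 1) and Δ = (-3/2, -12), so the interior equations h_(i-1)·M_(i-1) + 2(h_(i-1)+h_i)·M_i + h_i·M_(i+1) = 6(Δ_i − Δ_(i-1)) read
  2·M_0 + 6·M_1 + 1·M_2 = 6(Δ_1 - Δ_0) = -63
Natural end conditions: M_0 = M_2 = 0.
Solving the tridiagonal system: M_0 = 0, M_1 = -21/2, M_2 = 0.
On [3, 4], g'(x) = b_1 + 2c_1·(x - 3) + 3d_1·(x - 3)² with b_1 = Δ_1 - h_1(2M_1 + M_2)/6 = -17/2, c_1 = M_1/2 = -21/4, d_1 = (M_2 - M_1)/(6h_1) = 7/4. So g'(3) = -17/2.

-8.5000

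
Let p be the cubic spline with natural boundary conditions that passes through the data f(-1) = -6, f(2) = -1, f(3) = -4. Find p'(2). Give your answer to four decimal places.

Write σ_i for p''(x_i). With h_i = 3, 1 and divided differences Δ_i = 5/3, -3, the continuity of p' gives the tridiagonal system
  3·σ_0 + 8·σ_1 + 1·σ_2 = 6(Δ_1 - Δ_0) = -28
Natural end conditions: σ_0 = σ_2 = 0.
Forward elimination and back-substitution give σ_0 = 0, σ_1 = -7/2, σ_2 = 0.
On [2, 3], p'(x) = b_1 + 2c_1·(x - 2) + 3d_1·(x - 2)² with b_1 = Δ_1 - h_1(2σ_1 + σ_2)/6 = -11/6, c_1 = σ_1/2 = -7/4, d_1 = (σ_2 - σ_1)/(6h_1) = 7/12. So p'(2) = -11/6.

-1.8333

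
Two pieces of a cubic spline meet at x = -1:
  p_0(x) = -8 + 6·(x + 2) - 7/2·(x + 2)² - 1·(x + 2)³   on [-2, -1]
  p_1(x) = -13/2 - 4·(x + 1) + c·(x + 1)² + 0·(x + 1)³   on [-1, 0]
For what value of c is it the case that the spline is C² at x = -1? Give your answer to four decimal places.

p_0''(x) = -7 - 6·(x + 2), so p_0''(-1) = -13. On the right, p_1''(-1) = 2c, so c = -13/2.

-6.5000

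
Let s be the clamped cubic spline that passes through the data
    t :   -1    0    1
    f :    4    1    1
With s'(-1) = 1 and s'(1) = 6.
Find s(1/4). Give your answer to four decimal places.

0.1563

Write M_i for s''(x_i). With h_i = 1, 1 and divided differences Δ_i = -3, 0, the continuity of s' gives the tridiagonal system
  1·M_0 + 4·M_1 + 1·M_2 = 6(Δ_1 - Δ_0) = 18
Clamped end conditions give two more equations: 2h_0·M_0 + h_0·M_1 = 6(Δ_0 - s'(-1)) = -24 and h_1·M_1 + 2h_1·M_2 = 6(s'(1) - Δ_1) = 36.
Solving the tridiagonal system: M_0 = -14, M_1 = 4, M_2 = 16.
On [0, 1], s(t) = 1 - 4·t + 2·t² + 2·t³.
With t = 1/4: s(1/4) = 5/32.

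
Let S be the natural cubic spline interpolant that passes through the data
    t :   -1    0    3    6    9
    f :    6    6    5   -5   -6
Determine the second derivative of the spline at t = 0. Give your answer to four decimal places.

0.5556

Put M_i = S'' at the i-th knot. Here h = (1, 3, 3, 3) and Δ = (0, -1/3, -10/3, -1/3), so the interior equations h_(i-1)·M_(i-1) + 2(h_(i-1)+h_i)·M_i + h_i·M_(i+1) = 6(Δ_i − Δ_(i-1)) read
  1·M_0 + 8·M_1 + 3·M_2 = 6(Δ_1 - Δ_0) = -2
  3·M_1 + 12·M_2 + 3·M_3 = 6(Δ_2 - Δ_1) = -18
  3·M_2 + 12·M_3 + 3·M_4 = 6(Δ_3 - Δ_2) = 18
Natural end conditions: M_0 = M_4 = 0.
Forward elimination and back-substitution give M_0 = 0, M_1 = 5/9, M_2 = -58/27, M_3 = 55/27, M_4 = 0.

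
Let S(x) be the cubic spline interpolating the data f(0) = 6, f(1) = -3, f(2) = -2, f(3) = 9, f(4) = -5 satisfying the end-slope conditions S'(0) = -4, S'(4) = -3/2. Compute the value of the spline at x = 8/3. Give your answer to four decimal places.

7.7870

Put m_i = S'' at the i-th knot. Here h = (1, 1, 1, 1) and Δ = (-9, 1, 11, -14), so the interior equations h_(i-1)·m_(i-1) + 2(h_(i-1)+h_i)·m_i + h_i·m_(i+1) = 6(Δ_i − Δ_(i-1)) read
  1·m_0 + 4·m_1 + 1·m_2 = 6(Δ_1 - Δ_0) = 60
  1·m_1 + 4·m_2 + 1·m_3 = 6(Δ_2 - Δ_1) = 60
  1·m_2 + 4·m_3 + 1·m_4 = 6(Δ_3 - Δ_2) = -150
Clamped end conditions give two more equations: 2h_0·m_0 + h_0·m_1 = 6(Δ_0 - S'(0)) = -30 and h_3·m_3 + 2h_3·m_4 = 6(S'(4) - Δ_3) = 75.
Forward elimination and back-substitution give m_0 = -175/8, m_1 = 55/4, m_2 = 215/8, m_3 = -245/4, m_4 = 545/8.
On [2, 3], S(x) = -2 + 49/4·(x - 2) + 215/16·(x - 2)² - 235/16·(x - 2)³.
With (x - 2) = 2/3: S(8/3) = 841/108.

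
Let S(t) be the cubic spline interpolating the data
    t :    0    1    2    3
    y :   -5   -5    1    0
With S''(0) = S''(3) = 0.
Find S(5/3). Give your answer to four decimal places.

Write m_i for S''(x_i). With h_i = 1, 1, 1 and divided differences Δ_i = 0, 6, -1, the continuity of S' gives the tridiagonal system
  1·m_0 + 4·m_1 + 1·m_2 = 6(Δ_1 - Δ_0) = 36
  1·m_1 + 4·m_2 + 1·m_3 = 6(Δ_2 - Δ_1) = -42
Natural end conditions: m_0 = m_3 = 0.
Solving: m_0 = 0, m_1 = 62/5, m_2 = -68/5, m_3 = 0.
On [1, 2], S(t) = -5 + 62/15·(t - 1) + 31/5·(t - 1)² - 13/3·(t - 1)³.
With (t - 1) = 2/3: S(5/3) = -313/405.

-0.7728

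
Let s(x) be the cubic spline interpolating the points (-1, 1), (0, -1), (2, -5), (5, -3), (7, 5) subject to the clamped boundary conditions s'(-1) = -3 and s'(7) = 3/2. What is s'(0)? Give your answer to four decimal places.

Write σ_i for s''(x_i). With h_i = 1, 2, 3, 2 and divided differences Δ_i = -2, -2, 2/3, 4, the continuity of s' gives the tridiagonal system
  1·σ_0 + 6·σ_1 + 2·σ_2 = 6(Δ_1 - Δ_0) = 0
  2·σ_1 + 10·σ_2 + 3·σ_3 = 6(Δ_2 - Δ_1) = 16
  3·σ_2 + 10·σ_3 + 2·σ_4 = 6(Δ_3 - Δ_2) = 20
Clamped end conditions give two more equations: 2h_0·σ_0 + h_0·σ_1 = 6(Δ_0 - s'(-1)) = 6 and h_3·σ_3 + 2h_3·σ_4 = 6(s'(7) - Δ_3) = -15.
Hence σ_0 = 941/273, σ_1 = -244/273, σ_2 = 523/546, σ_3 = 249/91, σ_4 = -1863/364.
On [0, 2], s'(x) = b_1 + 2c_1·x + 3d_1·x² with b_1 = Δ_1 - h_1(2σ_1 + σ_2)/6 = -941/546, c_1 = σ_1/2 = -122/273, d_1 = (σ_2 - σ_1)/(6h_1) = 337/2184. So s'(0) = -941/546.

-1.7234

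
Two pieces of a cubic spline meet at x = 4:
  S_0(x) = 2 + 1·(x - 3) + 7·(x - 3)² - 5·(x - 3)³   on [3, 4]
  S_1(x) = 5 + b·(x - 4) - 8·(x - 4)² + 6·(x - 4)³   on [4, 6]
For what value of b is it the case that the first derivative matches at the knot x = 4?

S_0'(x) = 1 + 14·(x - 3) - 15·(x - 3)², so S_0'(4) = 0. On the right, S_1'(4) = b, so b = 0.

0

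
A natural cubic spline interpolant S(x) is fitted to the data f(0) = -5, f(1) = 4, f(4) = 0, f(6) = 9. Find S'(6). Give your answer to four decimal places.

Put M_i = S'' at the i-th knot. Here h = (1, 3, 2) and Δ = (9, -4/3, 9/2), so the interior equations h_(i-1)·M_(i-1) + 2(h_(i-1)+h_i)·M_i + h_i·M_(i+1) = 6(Δ_i − Δ_(i-1)) read
  1·M_0 + 8·M_1 + 3·M_2 = 6(Δ_1 - Δ_0) = -62
  3·M_1 + 10·M_2 + 2·M_3 = 6(Δ_2 - Δ_1) = 35
Natural end conditions: M_0 = M_3 = 0.
Hence M_0 = 0, M_1 = -725/71, M_2 = 466/71, M_3 = 0.
On [4, 6], S'(x) = b_2 + 2c_2·(x - 4) + 3d_2·(x - 4)² with b_2 = Δ_2 - h_2(2M_2 + M_3)/6 = 53/426, c_2 = M_2/2 = 233/71, d_2 = (M_3 - M_2)/(6h_2) = -233/426. So S'(6) = 2849/426.

6.6878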